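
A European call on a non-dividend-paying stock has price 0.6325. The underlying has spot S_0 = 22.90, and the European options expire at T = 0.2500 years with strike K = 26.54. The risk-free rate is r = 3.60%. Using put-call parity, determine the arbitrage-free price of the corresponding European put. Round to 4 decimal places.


Put-call parity: C - P = S_0 * exp(-qT) - K * exp(-rT).
S_0 * exp(-qT) = 22.9000 * 1.00000000 = 22.90000000
K * exp(-rT) = 26.5400 * 0.99104038 = 26.30221165
P = C - S*exp(-qT) + K*exp(-rT)
P = 0.6325 - 22.90000000 + 26.30221165 = 4.0347

Answer: Put price = 4.0347


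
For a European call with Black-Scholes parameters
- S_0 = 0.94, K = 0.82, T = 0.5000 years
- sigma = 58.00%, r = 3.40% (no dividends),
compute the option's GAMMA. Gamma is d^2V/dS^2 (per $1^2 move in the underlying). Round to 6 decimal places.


d1 = 0.5795240777; d2 = 0.1694021446
phi(d1) = 0.3372729919; exp(-qT) = 1.0000000000; exp(-rT) = 0.9831436846
Gamma = exp(-qT) * phi(d1) / (S * sigma * sqrt(T)) = 1.0000000000 * 0.3372729919 / (0.9400 * 0.5800 * 0.7071067812) = 0.874864

Answer: Gamma = 0.874864


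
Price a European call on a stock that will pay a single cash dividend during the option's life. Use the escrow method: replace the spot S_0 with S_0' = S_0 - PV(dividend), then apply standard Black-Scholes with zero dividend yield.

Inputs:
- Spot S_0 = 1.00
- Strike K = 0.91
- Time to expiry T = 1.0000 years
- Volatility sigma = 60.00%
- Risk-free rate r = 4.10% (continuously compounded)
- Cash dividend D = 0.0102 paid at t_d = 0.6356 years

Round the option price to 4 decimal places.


PV(D) = D * exp(-r * t_d) = 0.0102 * 0.97427702 = 0.00993763
S_0' = S_0 - PV(D) = 1.0000 - 0.00993763 = 0.99006237
d1 = (ln(S_0'/K) + (r + sigma^2/2)*T) / (sigma*sqrt(T)) = 0.50887224
d2 = d1 - sigma*sqrt(T) = -0.09112776
exp(-rT) = 0.95982913
N(d1) = 0.69457911; N(d2) = 0.46369554
C = S_0' * N(d1) - K * exp(-rT) * N(d2) = 0.99006237 * 0.69457911 - 0.9100 * 0.95982913 * 0.46369554 = 0.2827

Answer: Price = 0.2827


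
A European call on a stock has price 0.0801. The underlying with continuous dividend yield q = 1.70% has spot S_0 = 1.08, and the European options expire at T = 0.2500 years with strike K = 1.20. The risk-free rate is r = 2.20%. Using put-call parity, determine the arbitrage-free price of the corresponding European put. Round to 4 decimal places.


Answer: Put price = 0.1981

Derivation:
Put-call parity: C - P = S_0 * exp(-qT) - K * exp(-rT).
S_0 * exp(-qT) = 1.0800 * 0.99575902 = 1.07541974
K * exp(-rT) = 1.2000 * 0.99451510 = 1.19341812
P = C - S*exp(-qT) + K*exp(-rT)
P = 0.0801 - 1.07541974 + 1.19341812 = 0.1981


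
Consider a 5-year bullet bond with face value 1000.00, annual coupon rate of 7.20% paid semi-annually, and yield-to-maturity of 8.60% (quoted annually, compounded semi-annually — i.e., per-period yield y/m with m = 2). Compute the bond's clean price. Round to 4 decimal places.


Answer: Price = 944.0622

Derivation:
Coupon per period c = face * coupon_rate / m = 36.000000
Periods per year m = 2; per-period yield y/m = 0.043000
Number of cashflows N = 10
Cashflows (t years, CF_t, discount factor 1/(1+y/m)^(m*t), PV):
  t = 0.5000: CF_t = 36.000000, DF = 0.958773, PV = 34.515820
  t = 1.0000: CF_t = 36.000000, DF = 0.919245, PV = 33.092828
  t = 1.5000: CF_t = 36.000000, DF = 0.881347, PV = 31.728503
  t = 2.0000: CF_t = 36.000000, DF = 0.845012, PV = 30.420424
  t = 2.5000: CF_t = 36.000000, DF = 0.810174, PV = 29.166274
  t = 3.0000: CF_t = 36.000000, DF = 0.776773, PV = 27.963830
  t = 3.5000: CF_t = 36.000000, DF = 0.744749, PV = 26.810959
  t = 4.0000: CF_t = 36.000000, DF = 0.714045, PV = 25.705617
  t = 4.5000: CF_t = 36.000000, DF = 0.684607, PV = 24.645846
  t = 5.0000: CF_t = 1036.000000, DF = 0.656382, PV = 680.012148
Price P = sum_t PV_t = 944.062248


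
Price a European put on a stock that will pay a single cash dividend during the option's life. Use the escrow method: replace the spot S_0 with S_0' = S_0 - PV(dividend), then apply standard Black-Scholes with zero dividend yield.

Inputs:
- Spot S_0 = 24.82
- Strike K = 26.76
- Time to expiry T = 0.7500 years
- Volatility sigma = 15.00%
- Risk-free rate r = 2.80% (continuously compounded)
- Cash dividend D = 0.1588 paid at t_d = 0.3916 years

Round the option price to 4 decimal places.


PV(D) = D * exp(-r * t_d) = 0.1588 * 0.98909509 = 0.15706830
S_0' = S_0 - PV(D) = 24.8200 - 0.15706830 = 24.66293170
d1 = (ln(S_0'/K) + (r + sigma^2/2)*T) / (sigma*sqrt(T)) = -0.40159992
d2 = d1 - sigma*sqrt(T) = -0.53150373
exp(-rT) = 0.97921896
N(-d1) = 0.65601076; N(-d2) = 0.70246512
P = K * exp(-rT) * N(-d2) - S_0' * N(-d1) = 26.7600 * 0.97921896 * 0.70246512 - 24.66293170 * 0.65601076 = 2.2282

Answer: Price = 2.2282


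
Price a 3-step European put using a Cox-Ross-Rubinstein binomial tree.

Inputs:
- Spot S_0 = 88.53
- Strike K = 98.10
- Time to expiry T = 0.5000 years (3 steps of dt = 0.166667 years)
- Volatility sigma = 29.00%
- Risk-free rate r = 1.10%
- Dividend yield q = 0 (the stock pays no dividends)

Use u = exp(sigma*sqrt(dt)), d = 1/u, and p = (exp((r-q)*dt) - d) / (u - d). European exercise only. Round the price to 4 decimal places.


Answer: Price = V(0,0) = 12.6504

Derivation:
dt = T/N = 0.166667
u = exp(sigma*sqrt(dt)) = 1.125685; d = 1/u = 0.888348
p = (exp((r-q)*dt) - d) / (u - d) = 0.478168
Discount per step: exp(-r*dt) = 0.998168
Stock lattice S(k, i) with i counting down-moves:
  k=0: S(0,0) = 88.5300
  k=1: S(1,0) = 99.6569; S(1,1) = 78.6454
  k=2: S(2,0) = 112.1823; S(2,1) = 88.5300; S(2,2) = 69.8645
  k=3: S(3,0) = 126.2820; S(3,1) = 99.6569; S(3,2) = 78.6454; S(3,3) = 62.0640
Terminal payoffs V(N, i) = max(K - S_T, 0):
  V(3,0) = 0.000000; V(3,1) = 0.000000; V(3,2) = 19.454574; V(3,3) = 36.036040
Backward induction: V(k, i) = exp(-r*dt) * [p * V(k+1, i) + (1-p) * V(k+1, i+1)].
  V(2,0) = exp(-r*dt) * [p*0.000000 + (1-p)*0.000000] = 0.000000
  V(2,1) = exp(-r*dt) * [p*0.000000 + (1-p)*19.454574] = 10.133421
  V(2,2) = exp(-r*dt) * [p*19.454574 + (1-p)*36.036040] = 28.055828
  V(1,0) = exp(-r*dt) * [p*0.000000 + (1-p)*10.133421] = 5.278255
  V(1,1) = exp(-r*dt) * [p*10.133421 + (1-p)*28.055828] = 19.450211
  V(0,0) = exp(-r*dt) * [p*5.278255 + (1-p)*19.450211] = 12.650419


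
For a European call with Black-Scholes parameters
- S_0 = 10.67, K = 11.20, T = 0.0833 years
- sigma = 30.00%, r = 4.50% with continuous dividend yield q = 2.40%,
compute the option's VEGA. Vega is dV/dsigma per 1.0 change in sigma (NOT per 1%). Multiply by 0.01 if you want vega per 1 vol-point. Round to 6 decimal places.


d1 = -0.4963885743; d2 = -0.5829737924
phi(d1) = 0.3526993299; exp(-qT) = 0.9980027971; exp(-rT) = 0.9962585169
Vega = S * exp(-qT) * phi(d1) * sqrt(T) = 10.6700 * 0.9980027971 * 0.3526993299 * 0.2886173938 = 1.083985

Answer: Vega = 1.083985


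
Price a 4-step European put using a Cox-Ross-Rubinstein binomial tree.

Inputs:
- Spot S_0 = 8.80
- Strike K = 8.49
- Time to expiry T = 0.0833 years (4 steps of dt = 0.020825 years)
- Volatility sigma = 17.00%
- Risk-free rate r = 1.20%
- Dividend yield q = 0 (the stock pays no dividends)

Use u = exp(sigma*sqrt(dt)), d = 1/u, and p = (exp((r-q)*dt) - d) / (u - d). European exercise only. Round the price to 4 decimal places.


Answer: Price = V(0,0) = 0.0602

Derivation:
dt = T/N = 0.020825
u = exp(sigma*sqrt(dt)) = 1.024836; d = 1/u = 0.975766
p = (exp((r-q)*dt) - d) / (u - d) = 0.498961
Discount per step: exp(-r*dt) = 0.999750
Stock lattice S(k, i) with i counting down-moves:
  k=0: S(0,0) = 8.8000
  k=1: S(1,0) = 9.0186; S(1,1) = 8.5867
  k=2: S(2,0) = 9.2425; S(2,1) = 8.8000; S(2,2) = 8.3786
  k=3: S(3,0) = 9.4721; S(3,1) = 9.0186; S(3,2) = 8.5867; S(3,3) = 8.1756
  k=4: S(4,0) = 9.7073; S(4,1) = 9.2425; S(4,2) = 8.8000; S(4,3) = 8.3786; S(4,4) = 7.9775
Terminal payoffs V(N, i) = max(K - S_T, 0):
  V(4,0) = 0.000000; V(4,1) = 0.000000; V(4,2) = 0.000000; V(4,3) = 0.111350; V(4,4) = 0.512526
Backward induction: V(k, i) = exp(-r*dt) * [p * V(k+1, i) + (1-p) * V(k+1, i+1)].
  V(3,0) = exp(-r*dt) * [p*0.000000 + (1-p)*0.000000] = 0.000000
  V(3,1) = exp(-r*dt) * [p*0.000000 + (1-p)*0.000000] = 0.000000
  V(3,2) = exp(-r*dt) * [p*0.000000 + (1-p)*0.111350] = 0.055777
  V(3,3) = exp(-r*dt) * [p*0.111350 + (1-p)*0.512526] = 0.312277
  V(2,0) = exp(-r*dt) * [p*0.000000 + (1-p)*0.000000] = 0.000000
  V(2,1) = exp(-r*dt) * [p*0.000000 + (1-p)*0.055777] = 0.027939
  V(2,2) = exp(-r*dt) * [p*0.055777 + (1-p)*0.312277] = 0.184248
  V(1,0) = exp(-r*dt) * [p*0.000000 + (1-p)*0.027939] = 0.013995
  V(1,1) = exp(-r*dt) * [p*0.027939 + (1-p)*0.184248] = 0.106229
  V(0,0) = exp(-r*dt) * [p*0.013995 + (1-p)*0.106229] = 0.060193


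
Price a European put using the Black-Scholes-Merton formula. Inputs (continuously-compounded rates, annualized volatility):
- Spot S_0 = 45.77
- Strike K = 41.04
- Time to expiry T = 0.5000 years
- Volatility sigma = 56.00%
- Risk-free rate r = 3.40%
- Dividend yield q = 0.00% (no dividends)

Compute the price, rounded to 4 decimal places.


d1 = (ln(S/K) + (r - q + 0.5*sigma^2) * T) / (sigma * sqrt(T)) = 0.51639416
d2 = d1 - sigma * sqrt(T) = 0.12041436
exp(-rT) = 0.98314368; exp(-qT) = 1.00000000
P = K * exp(-rT) * N(-d2) - S_0 * exp(-qT) * N(-d1)
N(-d1) = 0.30278957; N(-d2) = 0.45207746
P = 41.0400 * 0.98314368 * 0.45207746 - 45.7700 * 1.00000000 * 0.30278957 = 4.3818

Answer: Price = 4.3818


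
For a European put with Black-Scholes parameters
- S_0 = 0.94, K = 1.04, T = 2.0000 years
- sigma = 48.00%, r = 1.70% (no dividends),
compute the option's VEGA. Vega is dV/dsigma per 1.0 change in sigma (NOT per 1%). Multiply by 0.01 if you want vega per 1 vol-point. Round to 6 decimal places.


d1 = 0.2405693399; d2 = -0.4382531700
phi(d1) = 0.3875635914; exp(-qT) = 1.0000000000; exp(-rT) = 0.9665715046
Vega = S * exp(-qT) * phi(d1) * sqrt(T) = 0.9400 * 1.0000000000 * 0.3875635914 * 1.4142135624 = 0.515212

Answer: Vega = 0.515212


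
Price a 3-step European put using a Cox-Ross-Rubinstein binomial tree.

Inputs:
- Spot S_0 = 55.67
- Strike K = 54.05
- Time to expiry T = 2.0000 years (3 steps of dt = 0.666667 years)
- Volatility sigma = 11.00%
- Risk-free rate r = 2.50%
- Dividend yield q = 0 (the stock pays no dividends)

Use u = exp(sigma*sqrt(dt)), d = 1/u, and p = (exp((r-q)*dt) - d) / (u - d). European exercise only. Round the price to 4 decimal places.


Answer: Price = V(0,0) = 1.8141

Derivation:
dt = T/N = 0.666667
u = exp(sigma*sqrt(dt)) = 1.093971; d = 1/u = 0.914101
p = (exp((r-q)*dt) - d) / (u - d) = 0.570997
Discount per step: exp(-r*dt) = 0.983471
Stock lattice S(k, i) with i counting down-moves:
  k=0: S(0,0) = 55.6700
  k=1: S(1,0) = 60.9014; S(1,1) = 50.8880
  k=2: S(2,0) = 66.6244; S(2,1) = 55.6700; S(2,2) = 46.5167
  k=3: S(3,0) = 72.8852; S(3,1) = 60.9014; S(3,2) = 50.8880; S(3,3) = 42.5210
Terminal payoffs V(N, i) = max(K - S_T, 0):
  V(3,0) = 0.000000; V(3,1) = 0.000000; V(3,2) = 3.162018; V(3,3) = 11.529023
Backward induction: V(k, i) = exp(-r*dt) * [p * V(k+1, i) + (1-p) * V(k+1, i+1)].
  V(2,0) = exp(-r*dt) * [p*0.000000 + (1-p)*0.000000] = 0.000000
  V(2,1) = exp(-r*dt) * [p*0.000000 + (1-p)*3.162018] = 1.334094
  V(2,2) = exp(-r*dt) * [p*3.162018 + (1-p)*11.529023] = 6.639896
  V(1,0) = exp(-r*dt) * [p*0.000000 + (1-p)*1.334094] = 0.562871
  V(1,1) = exp(-r*dt) * [p*1.334094 + (1-p)*6.639896] = 3.550626
  V(0,0) = exp(-r*dt) * [p*0.562871 + (1-p)*3.550626] = 1.814138


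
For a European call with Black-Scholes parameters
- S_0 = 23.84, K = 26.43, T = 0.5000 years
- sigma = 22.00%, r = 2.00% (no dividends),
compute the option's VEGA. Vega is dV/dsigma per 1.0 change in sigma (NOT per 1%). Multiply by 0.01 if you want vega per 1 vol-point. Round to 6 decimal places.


d1 = -0.5209119791; d2 = -0.6764754709
phi(d1) = 0.3483271418; exp(-qT) = 1.0000000000; exp(-rT) = 0.9900498337
Vega = S * exp(-qT) * phi(d1) * sqrt(T) = 23.8400 * 1.0000000000 * 0.3483271418 * 0.7071067812 = 5.871899

Answer: Vega = 5.871899


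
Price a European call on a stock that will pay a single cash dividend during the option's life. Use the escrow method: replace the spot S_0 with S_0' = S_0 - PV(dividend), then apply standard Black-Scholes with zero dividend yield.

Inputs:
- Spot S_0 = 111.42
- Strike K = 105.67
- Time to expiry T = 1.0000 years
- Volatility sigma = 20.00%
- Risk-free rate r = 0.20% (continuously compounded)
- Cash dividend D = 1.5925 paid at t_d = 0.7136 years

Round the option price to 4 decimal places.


PV(D) = D * exp(-r * t_d) = 1.5925 * 0.99857382 = 1.59022881
S_0' = S_0 - PV(D) = 111.4200 - 1.59022881 = 109.82977119
d1 = (ln(S_0'/K) + (r + sigma^2/2)*T) / (sigma*sqrt(T)) = 0.30305301
d2 = d1 - sigma*sqrt(T) = 0.10305301
exp(-rT) = 0.99800200
N(d1) = 0.61907527; N(d2) = 0.54103955
C = S_0' * N(d1) - K * exp(-rT) * N(d2) = 109.82977119 * 0.61907527 - 105.6700 * 0.99800200 * 0.54103955 = 10.9355

Answer: Price = 10.9355


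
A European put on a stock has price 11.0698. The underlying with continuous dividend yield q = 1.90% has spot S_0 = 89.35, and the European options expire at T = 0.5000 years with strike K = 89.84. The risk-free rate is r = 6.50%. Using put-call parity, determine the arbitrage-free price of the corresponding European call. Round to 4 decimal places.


Put-call parity: C - P = S_0 * exp(-qT) - K * exp(-rT).
S_0 * exp(-qT) = 89.3500 * 0.99054498 = 88.50519418
K * exp(-rT) = 89.8400 * 0.96802245 = 86.96713689
C = P + S*exp(-qT) - K*exp(-rT)
C = 11.0698 + 88.50519418 - 86.96713689 = 12.6079

Answer: Call price = 12.6079


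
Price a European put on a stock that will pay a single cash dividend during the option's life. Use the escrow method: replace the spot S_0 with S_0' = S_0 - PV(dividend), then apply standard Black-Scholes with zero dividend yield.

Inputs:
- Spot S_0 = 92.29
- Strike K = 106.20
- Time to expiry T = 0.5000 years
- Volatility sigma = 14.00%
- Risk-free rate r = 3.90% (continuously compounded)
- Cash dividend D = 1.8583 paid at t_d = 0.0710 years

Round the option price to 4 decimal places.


Answer: Price = 14.0446

Derivation:
PV(D) = D * exp(-r * t_d) = 1.8583 * 0.99723483 = 1.85316148
S_0' = S_0 - PV(D) = 92.2900 - 1.85316148 = 90.43683852
d1 = (ln(S_0'/K) + (r + sigma^2/2)*T) / (sigma*sqrt(T)) = -1.37655931
d2 = d1 - sigma*sqrt(T) = -1.47555425
exp(-rT) = 0.98068890
N(-d1) = 0.91567573; N(-d2) = 0.92996820
P = K * exp(-rT) * N(-d2) - S_0' * N(-d1) = 106.2000 * 0.98068890 * 0.92996820 - 90.43683852 * 0.91567573 = 14.0446


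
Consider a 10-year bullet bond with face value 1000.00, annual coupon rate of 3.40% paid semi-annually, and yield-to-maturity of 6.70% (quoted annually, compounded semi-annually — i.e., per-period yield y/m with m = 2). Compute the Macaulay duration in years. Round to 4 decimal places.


Answer: Macaulay duration = 8.2991 years

Derivation:
Coupon per period c = face * coupon_rate / m = 17.000000
Periods per year m = 2; per-period yield y/m = 0.033500
Number of cashflows N = 20
Cashflows (t years, CF_t, discount factor 1/(1+y/m)^(m*t), PV):
  t = 0.5000: CF_t = 17.000000, DF = 0.967586, PV = 16.448960
  t = 1.0000: CF_t = 17.000000, DF = 0.936222, PV = 15.915781
  t = 1.5000: CF_t = 17.000000, DF = 0.905876, PV = 15.399885
  t = 2.0000: CF_t = 17.000000, DF = 0.876512, PV = 14.900711
  t = 2.5000: CF_t = 17.000000, DF = 0.848101, PV = 14.417718
  t = 3.0000: CF_t = 17.000000, DF = 0.820611, PV = 13.950380
  t = 3.5000: CF_t = 17.000000, DF = 0.794011, PV = 13.498191
  t = 4.0000: CF_t = 17.000000, DF = 0.768274, PV = 13.060658
  t = 4.5000: CF_t = 17.000000, DF = 0.743371, PV = 12.637309
  t = 5.0000: CF_t = 17.000000, DF = 0.719275, PV = 12.227681
  t = 5.5000: CF_t = 17.000000, DF = 0.695961, PV = 11.831332
  t = 6.0000: CF_t = 17.000000, DF = 0.673402, PV = 11.447829
  t = 6.5000: CF_t = 17.000000, DF = 0.651574, PV = 11.076758
  t = 7.0000: CF_t = 17.000000, DF = 0.630454, PV = 10.717715
  t = 7.5000: CF_t = 17.000000, DF = 0.610018, PV = 10.370309
  t = 8.0000: CF_t = 17.000000, DF = 0.590245, PV = 10.034165
  t = 8.5000: CF_t = 17.000000, DF = 0.571113, PV = 9.708916
  t = 9.0000: CF_t = 17.000000, DF = 0.552601, PV = 9.394210
  t = 9.5000: CF_t = 17.000000, DF = 0.534689, PV = 9.089705
  t = 10.0000: CF_t = 1017.000000, DF = 0.517357, PV = 526.152131
Price P = sum_t PV_t = 762.280343
Macaulay numerator sum_t t * PV_t:
  t * PV_t at t = 0.5000: 8.224480
  t * PV_t at t = 1.0000: 15.915781
  t * PV_t at t = 1.5000: 23.099828
  t * PV_t at t = 2.0000: 29.801422
  t * PV_t at t = 2.5000: 36.044294
  t * PV_t at t = 3.0000: 41.851140
  t * PV_t at t = 3.5000: 47.243667
  t * PV_t at t = 4.0000: 52.242634
  t * PV_t at t = 4.5000: 56.867889
  t * PV_t at t = 5.0000: 61.138407
  t * PV_t at t = 5.5000: 65.072324
  t * PV_t at t = 6.0000: 68.686977
  t * PV_t at t = 6.5000: 71.998927
  t * PV_t at t = 7.0000: 75.024002
  t * PV_t at t = 7.5000: 77.777319
  t * PV_t at t = 8.0000: 80.273318
  t * PV_t at t = 8.5000: 82.525786
  t * PV_t at t = 9.0000: 84.547890
  t * PV_t at t = 9.5000: 86.352196
  t * PV_t at t = 10.0000: 5261.521309
Macaulay duration D = (sum_t t * PV_t) / P = 6326.209591 / 762.280343 = 8.299059


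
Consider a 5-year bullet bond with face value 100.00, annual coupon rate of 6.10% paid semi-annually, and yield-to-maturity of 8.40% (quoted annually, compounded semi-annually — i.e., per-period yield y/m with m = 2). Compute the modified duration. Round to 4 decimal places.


Coupon per period c = face * coupon_rate / m = 3.050000
Periods per year m = 2; per-period yield y/m = 0.042000
Number of cashflows N = 10
Cashflows (t years, CF_t, discount factor 1/(1+y/m)^(m*t), PV):
  t = 0.5000: CF_t = 3.050000, DF = 0.959693, PV = 2.927063
  t = 1.0000: CF_t = 3.050000, DF = 0.921010, PV = 2.809082
  t = 1.5000: CF_t = 3.050000, DF = 0.883887, PV = 2.695856
  t = 2.0000: CF_t = 3.050000, DF = 0.848260, PV = 2.587194
  t = 2.5000: CF_t = 3.050000, DF = 0.814069, PV = 2.482912
  t = 3.0000: CF_t = 3.050000, DF = 0.781257, PV = 2.382833
  t = 3.5000: CF_t = 3.050000, DF = 0.749766, PV = 2.286787
  t = 4.0000: CF_t = 3.050000, DF = 0.719545, PV = 2.194614
  t = 4.5000: CF_t = 3.050000, DF = 0.690543, PV = 2.106155
  t = 5.0000: CF_t = 103.050000, DF = 0.662709, PV = 68.292153
Price P = sum_t PV_t = 90.764649
First compute Macaulay numerator sum_t t * PV_t:
  t * PV_t at t = 0.5000: 1.463532
  t * PV_t at t = 1.0000: 2.809082
  t * PV_t at t = 1.5000: 4.043784
  t * PV_t at t = 2.0000: 5.174388
  t * PV_t at t = 2.5000: 6.207279
  t * PV_t at t = 3.0000: 7.148498
  t * PV_t at t = 3.5000: 8.003756
  t * PV_t at t = 4.0000: 8.778455
  t * PV_t at t = 4.5000: 9.477698
  t * PV_t at t = 5.0000: 341.460766
Macaulay duration D = 394.567237 / 90.764649 = 4.347147
Modified duration = D / (1 + y/m) = 4.347147 / (1 + 0.042000) = 4.171926

Answer: Modified duration = 4.1719


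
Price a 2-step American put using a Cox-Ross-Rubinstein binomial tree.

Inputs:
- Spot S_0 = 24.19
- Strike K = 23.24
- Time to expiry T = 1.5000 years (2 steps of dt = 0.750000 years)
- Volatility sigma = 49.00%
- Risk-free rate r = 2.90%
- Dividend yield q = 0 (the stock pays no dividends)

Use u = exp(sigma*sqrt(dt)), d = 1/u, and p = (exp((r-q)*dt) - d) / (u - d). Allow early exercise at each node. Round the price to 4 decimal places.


Answer: Price = V(0,0) = 4.2037

Derivation:
dt = T/N = 0.750000
u = exp(sigma*sqrt(dt)) = 1.528600; d = 1/u = 0.654193
p = (exp((r-q)*dt) - d) / (u - d) = 0.420622
Discount per step: exp(-r*dt) = 0.978485
Stock lattice S(k, i) with i counting down-moves:
  k=0: S(0,0) = 24.1900
  k=1: S(1,0) = 36.9768; S(1,1) = 15.8249
  k=2: S(2,0) = 56.5228; S(2,1) = 24.1900; S(2,2) = 10.3526
Terminal payoffs V(N, i) = max(K - S_T, 0):
  V(2,0) = 0.000000; V(2,1) = 0.000000; V(2,2) = 12.887434
Backward induction: V(k, i) = exp(-r*dt) * [p * V(k+1, i) + (1-p) * V(k+1, i+1)]; then take max(V_cont, immediate exercise) for American.
  V(1,0) = exp(-r*dt) * [p*0.000000 + (1-p)*0.000000] = 0.000000; exercise = 0.000000; V(1,0) = max -> 0.000000
  V(1,1) = exp(-r*dt) * [p*0.000000 + (1-p)*12.887434] = 7.306046; exercise = 7.415065; V(1,1) = max -> 7.415065
  V(0,0) = exp(-r*dt) * [p*0.000000 + (1-p)*7.415065] = 4.203692; exercise = 0.000000; V(0,0) = max -> 4.203692


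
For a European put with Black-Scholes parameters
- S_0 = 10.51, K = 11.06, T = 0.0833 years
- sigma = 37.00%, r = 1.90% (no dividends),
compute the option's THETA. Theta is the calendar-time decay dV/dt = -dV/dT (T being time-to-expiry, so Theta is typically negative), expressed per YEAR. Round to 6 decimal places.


Answer: Theta = -2.325226

Derivation:
d1 = -0.4094378377; d2 = -0.5162262734
phi(d1) = 0.3668661524; exp(-qT) = 1.0000000000; exp(-rT) = 0.9984185518
Theta = -S*exp(-qT)*phi(d1)*sigma/(2*sqrt(T)) + r*K*exp(-rT)*N(-d2) - q*S*exp(-qT)*N(-d1)
N(-d1) = 0.6588908117; N(-d2) = 0.6971518089; sqrt(T) = 0.2886173938
Term 1 = -10.5100 * 1.0000000000 * 0.3668661524 * 0.3700 / (2 * 0.2886173938) = -2.4714941606
Term 2 = 0.0190 * 11.0600 * 0.9984185518 * 0.6971518089 = 0.1462677998
Term 3 = 0 (no dividend yield, q = 0)
Theta = -2.4714941606 + (0.1462677998) + (0.0000000000) = -2.325226


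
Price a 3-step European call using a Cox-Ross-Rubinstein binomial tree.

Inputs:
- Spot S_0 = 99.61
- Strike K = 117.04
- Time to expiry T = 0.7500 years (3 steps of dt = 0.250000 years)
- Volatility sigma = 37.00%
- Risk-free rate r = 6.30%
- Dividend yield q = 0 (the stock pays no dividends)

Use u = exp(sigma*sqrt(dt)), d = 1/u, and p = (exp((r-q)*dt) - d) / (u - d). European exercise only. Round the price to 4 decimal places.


dt = T/N = 0.250000
u = exp(sigma*sqrt(dt)) = 1.203218; d = 1/u = 0.831104
p = (exp((r-q)*dt) - d) / (u - d) = 0.496542
Discount per step: exp(-r*dt) = 0.984373
Stock lattice S(k, i) with i counting down-moves:
  k=0: S(0,0) = 99.6100
  k=1: S(1,0) = 119.8526; S(1,1) = 82.7863
  k=2: S(2,0) = 144.2088; S(2,1) = 99.6100; S(2,2) = 68.8040
  k=3: S(3,0) = 173.5147; S(3,1) = 119.8526; S(3,2) = 82.7863; S(3,3) = 57.1833
Terminal payoffs V(N, i) = max(S_T - K, 0):
  V(3,0) = 56.474741; V(3,1) = 2.812589; V(3,2) = 0.000000; V(3,3) = 0.000000
Backward induction: V(k, i) = exp(-r*dt) * [p * V(k+1, i) + (1-p) * V(k+1, i+1)].
  V(2,0) = exp(-r*dt) * [p*56.474741 + (1-p)*2.812589] = 28.997784
  V(2,1) = exp(-r*dt) * [p*2.812589 + (1-p)*0.000000] = 1.374746
  V(2,2) = exp(-r*dt) * [p*0.000000 + (1-p)*0.000000] = 0.000000
  V(1,0) = exp(-r*dt) * [p*28.997784 + (1-p)*1.374746] = 14.854934
  V(1,1) = exp(-r*dt) * [p*1.374746 + (1-p)*0.000000] = 0.671952
  V(0,0) = exp(-r*dt) * [p*14.854934 + (1-p)*0.671952] = 7.593852

Answer: Price = V(0,0) = 7.5939


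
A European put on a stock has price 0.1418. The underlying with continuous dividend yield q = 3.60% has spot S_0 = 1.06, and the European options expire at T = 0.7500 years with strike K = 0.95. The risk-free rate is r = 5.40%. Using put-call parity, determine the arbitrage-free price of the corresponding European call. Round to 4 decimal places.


Put-call parity: C - P = S_0 * exp(-qT) - K * exp(-rT).
S_0 * exp(-qT) = 1.0600 * 0.97336124 = 1.03176292
K * exp(-rT) = 0.9500 * 0.96030916 = 0.91229371
C = P + S*exp(-qT) - K*exp(-rT)
C = 0.1418 + 1.03176292 - 0.91229371 = 0.2613

Answer: Call price = 0.2613


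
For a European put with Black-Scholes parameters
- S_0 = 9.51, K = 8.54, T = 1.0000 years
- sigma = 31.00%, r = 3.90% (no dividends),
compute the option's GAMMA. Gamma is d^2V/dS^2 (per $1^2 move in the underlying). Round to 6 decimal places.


Answer: Gamma = 0.111114

Derivation:
d1 = 0.6278479637; d2 = 0.3178479637
phi(d1) = 0.3275760405; exp(-qT) = 1.0000000000; exp(-rT) = 0.9617507091
Gamma = exp(-qT) * phi(d1) / (S * sigma * sqrt(T)) = 1.0000000000 * 0.3275760405 / (9.5100 * 0.3100 * 1.0000000000) = 0.111114


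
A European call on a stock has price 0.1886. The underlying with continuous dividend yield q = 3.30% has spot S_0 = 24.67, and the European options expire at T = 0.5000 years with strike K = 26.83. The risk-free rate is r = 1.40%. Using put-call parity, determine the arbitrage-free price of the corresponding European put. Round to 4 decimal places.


Put-call parity: C - P = S_0 * exp(-qT) - K * exp(-rT).
S_0 * exp(-qT) = 24.6700 * 0.98363538 = 24.26628481
K * exp(-rT) = 26.8300 * 0.99302444 = 26.64284580
P = C - S*exp(-qT) + K*exp(-rT)
P = 0.1886 - 24.26628481 + 26.64284580 = 2.5652

Answer: Put price = 2.5652


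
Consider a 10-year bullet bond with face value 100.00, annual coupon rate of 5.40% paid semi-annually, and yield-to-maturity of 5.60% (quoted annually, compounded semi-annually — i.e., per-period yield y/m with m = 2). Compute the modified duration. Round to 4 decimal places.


Answer: Modified duration = 7.6230

Derivation:
Coupon per period c = face * coupon_rate / m = 2.700000
Periods per year m = 2; per-period yield y/m = 0.028000
Number of cashflows N = 20
Cashflows (t years, CF_t, discount factor 1/(1+y/m)^(m*t), PV):
  t = 0.5000: CF_t = 2.700000, DF = 0.972763, PV = 2.626459
  t = 1.0000: CF_t = 2.700000, DF = 0.946267, PV = 2.554921
  t = 1.5000: CF_t = 2.700000, DF = 0.920493, PV = 2.485332
  t = 2.0000: CF_t = 2.700000, DF = 0.895422, PV = 2.417638
  t = 2.5000: CF_t = 2.700000, DF = 0.871033, PV = 2.351788
  t = 3.0000: CF_t = 2.700000, DF = 0.847308, PV = 2.287732
  t = 3.5000: CF_t = 2.700000, DF = 0.824230, PV = 2.225420
  t = 4.0000: CF_t = 2.700000, DF = 0.801780, PV = 2.164805
  t = 4.5000: CF_t = 2.700000, DF = 0.779941, PV = 2.105842
  t = 5.0000: CF_t = 2.700000, DF = 0.758698, PV = 2.048484
  t = 5.5000: CF_t = 2.700000, DF = 0.738033, PV = 1.992689
  t = 6.0000: CF_t = 2.700000, DF = 0.717931, PV = 1.938413
  t = 6.5000: CF_t = 2.700000, DF = 0.698376, PV = 1.885616
  t = 7.0000: CF_t = 2.700000, DF = 0.679354, PV = 1.834257
  t = 7.5000: CF_t = 2.700000, DF = 0.660851, PV = 1.784297
  t = 8.0000: CF_t = 2.700000, DF = 0.642851, PV = 1.735697
  t = 8.5000: CF_t = 2.700000, DF = 0.625341, PV = 1.688421
  t = 9.0000: CF_t = 2.700000, DF = 0.608309, PV = 1.642433
  t = 9.5000: CF_t = 2.700000, DF = 0.591740, PV = 1.597698
  t = 10.0000: CF_t = 102.700000, DF = 0.575622, PV = 59.116423
Price P = sum_t PV_t = 98.484366
First compute Macaulay numerator sum_t t * PV_t:
  t * PV_t at t = 0.5000: 1.313230
  t * PV_t at t = 1.0000: 2.554921
  t * PV_t at t = 1.5000: 3.727998
  t * PV_t at t = 2.0000: 4.835276
  t * PV_t at t = 2.5000: 5.879470
  t * PV_t at t = 3.0000: 6.863195
  t * PV_t at t = 3.5000: 7.788970
  t * PV_t at t = 4.0000: 8.659221
  t * PV_t at t = 4.5000: 9.476288
  t * PV_t at t = 5.0000: 10.242421
  t * PV_t at t = 5.5000: 10.959789
  t * PV_t at t = 6.0000: 11.630480
  t * PV_t at t = 6.5000: 12.256505
  t * PV_t at t = 7.0000: 12.839798
  t * PV_t at t = 7.5000: 13.382224
  t * PV_t at t = 8.0000: 13.885577
  t * PV_t at t = 8.5000: 14.351581
  t * PV_t at t = 9.0000: 14.781898
  t * PV_t at t = 9.5000: 15.178127
  t * PV_t at t = 10.0000: 591.164233
Macaulay duration D = 771.771203 / 98.484366 = 7.836484
Modified duration = D / (1 + y/m) = 7.836484 / (1 + 0.028000) = 7.623039


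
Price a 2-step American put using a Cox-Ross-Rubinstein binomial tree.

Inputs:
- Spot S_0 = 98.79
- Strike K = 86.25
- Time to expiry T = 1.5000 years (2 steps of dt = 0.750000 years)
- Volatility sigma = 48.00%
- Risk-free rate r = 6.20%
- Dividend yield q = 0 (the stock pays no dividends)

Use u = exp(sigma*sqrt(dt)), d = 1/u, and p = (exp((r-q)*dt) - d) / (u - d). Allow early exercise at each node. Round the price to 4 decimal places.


dt = T/N = 0.750000
u = exp(sigma*sqrt(dt)) = 1.515419; d = 1/u = 0.659883
p = (exp((r-q)*dt) - d) / (u - d) = 0.453183
Discount per step: exp(-r*dt) = 0.954565
Stock lattice S(k, i) with i counting down-moves:
  k=0: S(0,0) = 98.7900
  k=1: S(1,0) = 149.7083; S(1,1) = 65.1899
  k=2: S(2,0) = 226.8708; S(2,1) = 98.7900; S(2,2) = 43.0177
Terminal payoffs V(N, i) = max(K - S_T, 0):
  V(2,0) = 0.000000; V(2,1) = 0.000000; V(2,2) = 43.232285
Backward induction: V(k, i) = exp(-r*dt) * [p * V(k+1, i) + (1-p) * V(k+1, i+1)]; then take max(V_cont, immediate exercise) for American.
  V(1,0) = exp(-r*dt) * [p*0.000000 + (1-p)*0.000000] = 0.000000; exercise = 0.000000; V(1,0) = max -> 0.000000
  V(1,1) = exp(-r*dt) * [p*0.000000 + (1-p)*43.232285] = 22.566031; exercise = 21.060123; V(1,1) = max -> 22.566031
  V(0,0) = exp(-r*dt) * [p*0.000000 + (1-p)*22.566031] = 11.778830; exercise = 0.000000; V(0,0) = max -> 11.778830

Answer: Price = V(0,0) = 11.7788


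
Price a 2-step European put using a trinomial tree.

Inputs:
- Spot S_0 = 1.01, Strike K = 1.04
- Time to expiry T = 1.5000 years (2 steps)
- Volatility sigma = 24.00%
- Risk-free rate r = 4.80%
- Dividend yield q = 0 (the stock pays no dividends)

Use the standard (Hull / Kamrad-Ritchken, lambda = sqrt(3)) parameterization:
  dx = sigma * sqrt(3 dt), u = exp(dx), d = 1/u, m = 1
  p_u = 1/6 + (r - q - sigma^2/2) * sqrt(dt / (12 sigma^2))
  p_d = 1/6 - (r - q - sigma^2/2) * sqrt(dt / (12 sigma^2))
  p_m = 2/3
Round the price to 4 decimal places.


dt = T/N = 0.750000; dx = sigma*sqrt(3*dt) = 0.360000
u = exp(dx) = 1.433329; d = 1/u = 0.697676
p_u = 0.186667, p_m = 0.666667, p_d = 0.146667
Discount per step: exp(-r*dt) = 0.964640
Stock lattice S(k, j) with j the centered position index:
  k=0: S(0,+0) = 1.0100
  k=1: S(1,-1) = 0.7047; S(1,+0) = 1.0100; S(1,+1) = 1.4477
  k=2: S(2,-2) = 0.4916; S(2,-1) = 0.7047; S(2,+0) = 1.0100; S(2,+1) = 1.4477; S(2,+2) = 2.0750
Terminal payoffs V(N, j) = max(K - S_T, 0):
  V(2,-2) = 0.548380; V(2,-1) = 0.335347; V(2,+0) = 0.030000; V(2,+1) = 0.000000; V(2,+2) = 0.000000
Backward induction: V(k, j) = exp(-r*dt) * [p_u * V(k+1, j+1) + p_m * V(k+1, j) + p_d * V(k+1, j-1)]
  V(1,-1) = exp(-r*dt) * [p_u*0.030000 + p_m*0.335347 + p_d*0.548380] = 0.298647
  V(1,+0) = exp(-r*dt) * [p_u*0.000000 + p_m*0.030000 + p_d*0.335347] = 0.066738
  V(1,+1) = exp(-r*dt) * [p_u*0.000000 + p_m*0.000000 + p_d*0.030000] = 0.004244
  V(0,+0) = exp(-r*dt) * [p_u*0.004244 + p_m*0.066738 + p_d*0.298647] = 0.085936

Answer: Price = V(0,0) = 0.0859


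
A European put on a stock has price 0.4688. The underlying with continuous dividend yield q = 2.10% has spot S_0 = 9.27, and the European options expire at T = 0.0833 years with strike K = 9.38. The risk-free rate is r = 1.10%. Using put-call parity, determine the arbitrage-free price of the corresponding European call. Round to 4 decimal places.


Put-call parity: C - P = S_0 * exp(-qT) - K * exp(-rT).
S_0 * exp(-qT) = 9.2700 * 0.99825223 = 9.25379816
K * exp(-rT) = 9.3800 * 0.99908412 = 9.37140904
C = P + S*exp(-qT) - K*exp(-rT)
C = 0.4688 + 9.25379816 - 9.37140904 = 0.3512

Answer: Call price = 0.3512


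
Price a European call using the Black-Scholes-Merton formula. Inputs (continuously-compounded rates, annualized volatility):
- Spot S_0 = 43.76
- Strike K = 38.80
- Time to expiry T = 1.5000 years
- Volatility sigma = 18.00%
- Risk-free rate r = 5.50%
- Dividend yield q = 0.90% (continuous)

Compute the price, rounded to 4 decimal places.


d1 = (ln(S/K) + (r - q + 0.5*sigma^2) * T) / (sigma * sqrt(T)) = 0.96890887
d2 = d1 - sigma * sqrt(T) = 0.74845480
exp(-rT) = 0.92081144; exp(-qT) = 0.98659072
C = S_0 * exp(-qT) * N(d1) - K * exp(-rT) * N(d2)
N(d1) = 0.83370467; N(d2) = 0.77290706
C = 43.7600 * 0.98659072 * 0.83370467 - 38.8000 * 0.92081144 * 0.77290706 = 8.3797

Answer: Price = 8.3797


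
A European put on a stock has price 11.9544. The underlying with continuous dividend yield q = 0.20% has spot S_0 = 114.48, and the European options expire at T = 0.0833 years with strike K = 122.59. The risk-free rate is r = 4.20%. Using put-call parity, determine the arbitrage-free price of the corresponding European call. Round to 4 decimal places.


Put-call parity: C - P = S_0 * exp(-qT) - K * exp(-rT).
S_0 * exp(-qT) = 114.4800 * 0.99983341 = 114.46092922
K * exp(-rT) = 122.5900 * 0.99650751 = 122.16185601
C = P + S*exp(-qT) - K*exp(-rT)
C = 11.9544 + 114.46092922 - 122.16185601 = 4.2535

Answer: Call price = 4.2535


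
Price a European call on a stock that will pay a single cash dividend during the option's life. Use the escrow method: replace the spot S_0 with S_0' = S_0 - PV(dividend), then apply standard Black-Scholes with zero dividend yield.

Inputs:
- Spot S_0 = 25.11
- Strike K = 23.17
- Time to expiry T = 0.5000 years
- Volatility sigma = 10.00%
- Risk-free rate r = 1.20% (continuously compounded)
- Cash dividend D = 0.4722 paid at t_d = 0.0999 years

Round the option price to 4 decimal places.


PV(D) = D * exp(-r * t_d) = 0.4722 * 0.99880192 = 0.47163427
S_0' = S_0 - PV(D) = 25.1100 - 0.47163427 = 24.63836573
d1 = (ln(S_0'/K) + (r + sigma^2/2)*T) / (sigma*sqrt(T)) = 0.98919250
d2 = d1 - sigma*sqrt(T) = 0.91848182
exp(-rT) = 0.99401796
N(d1) = 0.83871552; N(d2) = 0.82081666
C = S_0' * N(d1) - K * exp(-rT) * N(d2) = 24.63836573 * 0.83871552 - 23.1700 * 0.99401796 * 0.82081666 = 1.7600

Answer: Price = 1.7600


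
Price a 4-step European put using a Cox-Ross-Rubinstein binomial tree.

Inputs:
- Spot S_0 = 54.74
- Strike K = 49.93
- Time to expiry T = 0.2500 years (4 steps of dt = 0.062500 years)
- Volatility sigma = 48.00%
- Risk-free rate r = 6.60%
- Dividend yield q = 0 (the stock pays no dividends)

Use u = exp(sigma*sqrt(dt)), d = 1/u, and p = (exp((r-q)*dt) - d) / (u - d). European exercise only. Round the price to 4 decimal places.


Answer: Price = V(0,0) = 2.8678

Derivation:
dt = T/N = 0.062500
u = exp(sigma*sqrt(dt)) = 1.127497; d = 1/u = 0.886920
p = (exp((r-q)*dt) - d) / (u - d) = 0.487218
Discount per step: exp(-r*dt) = 0.995883
Stock lattice S(k, i) with i counting down-moves:
  k=0: S(0,0) = 54.7400
  k=1: S(1,0) = 61.7192; S(1,1) = 48.5500
  k=2: S(2,0) = 69.5882; S(2,1) = 54.7400; S(2,2) = 43.0600
  k=3: S(3,0) = 78.4605; S(3,1) = 61.7192; S(3,2) = 48.5500; S(3,3) = 38.1908
  k=4: S(4,0) = 88.4639; S(4,1) = 69.5882; S(4,2) = 54.7400; S(4,3) = 43.0600; S(4,4) = 33.8722
Terminal payoffs V(N, i) = max(K - S_T, 0):
  V(4,0) = 0.000000; V(4,1) = 0.000000; V(4,2) = 0.000000; V(4,3) = 6.869991; V(4,4) = 16.057797
Backward induction: V(k, i) = exp(-r*dt) * [p * V(k+1, i) + (1-p) * V(k+1, i+1)].
  V(3,0) = exp(-r*dt) * [p*0.000000 + (1-p)*0.000000] = 0.000000
  V(3,1) = exp(-r*dt) * [p*0.000000 + (1-p)*0.000000] = 0.000000
  V(3,2) = exp(-r*dt) * [p*0.000000 + (1-p)*6.869991] = 3.508308
  V(3,3) = exp(-r*dt) * [p*6.869991 + (1-p)*16.057797] = 11.533661
  V(2,0) = exp(-r*dt) * [p*0.000000 + (1-p)*0.000000] = 0.000000
  V(2,1) = exp(-r*dt) * [p*0.000000 + (1-p)*3.508308] = 1.791593
  V(2,2) = exp(-r*dt) * [p*3.508308 + (1-p)*11.533661] = 7.592185
  V(1,0) = exp(-r*dt) * [p*0.000000 + (1-p)*1.791593] = 0.914915
  V(1,1) = exp(-r*dt) * [p*1.791593 + (1-p)*7.592185] = 4.746414
  V(0,0) = exp(-r*dt) * [p*0.914915 + (1-p)*4.746414] = 2.867786


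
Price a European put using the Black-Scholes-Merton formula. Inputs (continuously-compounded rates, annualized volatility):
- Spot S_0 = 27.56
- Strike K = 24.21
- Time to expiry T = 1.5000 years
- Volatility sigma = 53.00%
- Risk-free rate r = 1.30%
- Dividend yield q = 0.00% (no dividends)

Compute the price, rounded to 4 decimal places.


d1 = (ln(S/K) + (r - q + 0.5*sigma^2) * T) / (sigma * sqrt(T)) = 0.55425432
d2 = d1 - sigma * sqrt(T) = -0.09486046
exp(-rT) = 0.98068890; exp(-qT) = 1.00000000
P = K * exp(-rT) * N(-d2) - S_0 * exp(-qT) * N(-d1)
N(-d1) = 0.28970240; N(-d2) = 0.53778717
P = 24.2100 * 0.98068890 * 0.53778717 - 27.5600 * 1.00000000 * 0.28970240 = 4.7842

Answer: Price = 4.7842


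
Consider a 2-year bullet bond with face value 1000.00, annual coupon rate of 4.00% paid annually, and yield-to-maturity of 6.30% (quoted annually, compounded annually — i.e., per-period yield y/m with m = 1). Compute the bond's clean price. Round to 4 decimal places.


Answer: Price = 958.0086

Derivation:
Coupon per period c = face * coupon_rate / m = 40.000000
Periods per year m = 1; per-period yield y/m = 0.063000
Number of cashflows N = 2
Cashflows (t years, CF_t, discount factor 1/(1+y/m)^(m*t), PV):
  t = 1.0000: CF_t = 40.000000, DF = 0.940734, PV = 37.629351
  t = 2.0000: CF_t = 1040.000000, DF = 0.884980, PV = 920.379232
Price P = sum_t PV_t = 958.008583


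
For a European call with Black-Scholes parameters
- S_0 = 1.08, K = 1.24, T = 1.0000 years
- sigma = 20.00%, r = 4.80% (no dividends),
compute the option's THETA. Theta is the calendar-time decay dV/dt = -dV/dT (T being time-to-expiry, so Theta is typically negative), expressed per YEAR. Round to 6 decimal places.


Answer: Theta = -0.057018

Derivation:
d1 = -0.3507516924; d2 = -0.5507516924
phi(d1) = 0.3751415311; exp(-qT) = 1.0000000000; exp(-rT) = 0.9531337871
Theta = -S*exp(-qT)*phi(d1)*sigma/(2*sqrt(T)) - r*K*exp(-rT)*N(d2) + q*S*exp(-qT)*N(d1)
N(d1) = 0.3628873206; N(d2) = 0.2909019518; sqrt(T) = 1.0000000000
Term 1 = -1.0800 * 1.0000000000 * 0.3751415311 * 0.2000 / (2 * 1.0000000000) = -0.0405152854
Term 2 = -0.0480 * 1.2400 * 0.9531337871 * 0.2909019518 = -0.0165030199
Term 3 = 0 (no dividend yield, q = 0)
Theta = -0.0405152854 + (-0.0165030199) + (0.0000000000) = -0.057018


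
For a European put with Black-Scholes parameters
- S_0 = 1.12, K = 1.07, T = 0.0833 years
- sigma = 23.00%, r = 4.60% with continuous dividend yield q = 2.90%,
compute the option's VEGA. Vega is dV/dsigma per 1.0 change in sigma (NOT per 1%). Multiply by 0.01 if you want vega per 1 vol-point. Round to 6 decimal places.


Answer: Vega = 0.097652

Derivation:
d1 = 0.7425118467; d2 = 0.6761298461
phi(d1) = 0.3028249224; exp(-qT) = 0.9975872155; exp(-rT) = 0.9961755320
Vega = S * exp(-qT) * phi(d1) * sqrt(T) = 1.1200 * 0.9975872155 * 0.3028249224 * 0.2886173938 = 0.097652


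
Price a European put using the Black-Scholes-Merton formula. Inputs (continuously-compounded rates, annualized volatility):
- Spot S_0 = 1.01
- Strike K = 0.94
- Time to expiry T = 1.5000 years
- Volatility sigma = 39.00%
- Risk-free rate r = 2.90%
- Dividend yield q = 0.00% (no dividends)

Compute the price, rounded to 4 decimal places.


d1 = (ln(S/K) + (r - q + 0.5*sigma^2) * T) / (sigma * sqrt(T)) = 0.48026901
d2 = d1 - sigma * sqrt(T) = 0.00261851
exp(-rT) = 0.95743255; exp(-qT) = 1.00000000
P = K * exp(-rT) * N(-d2) - S_0 * exp(-qT) * N(-d1)
N(-d1) = 0.31551806; N(-d2) = 0.49895537
P = 0.9400 * 0.95743255 * 0.49895537 - 1.0100 * 1.00000000 * 0.31551806 = 0.1304

Answer: Price = 0.1304


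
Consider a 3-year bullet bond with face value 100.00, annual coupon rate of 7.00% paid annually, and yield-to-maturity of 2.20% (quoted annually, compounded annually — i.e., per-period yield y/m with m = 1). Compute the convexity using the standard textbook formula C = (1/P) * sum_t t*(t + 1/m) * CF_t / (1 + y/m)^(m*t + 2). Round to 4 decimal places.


Coupon per period c = face * coupon_rate / m = 7.000000
Periods per year m = 1; per-period yield y/m = 0.022000
Number of cashflows N = 3
Cashflows (t years, CF_t, discount factor 1/(1+y/m)^(m*t), PV):
  t = 1.0000: CF_t = 7.000000, DF = 0.978474, PV = 6.849315
  t = 2.0000: CF_t = 7.000000, DF = 0.957411, PV = 6.701874
  t = 3.0000: CF_t = 107.000000, DF = 0.936801, PV = 100.237699
Price P = sum_t PV_t = 113.788888
Convexity numerator sum_t t*(t + 1/m) * CF_t / (1+y/m)^(m*t + 2):
  t = 1.0000: term = 13.115213
  t = 2.0000: term = 38.498668
  t = 3.0000: term = 1151.623570
Convexity = (1/P) * sum = 1203.237451 / 113.788888 = 10.574297

Answer: Convexity = 10.5743


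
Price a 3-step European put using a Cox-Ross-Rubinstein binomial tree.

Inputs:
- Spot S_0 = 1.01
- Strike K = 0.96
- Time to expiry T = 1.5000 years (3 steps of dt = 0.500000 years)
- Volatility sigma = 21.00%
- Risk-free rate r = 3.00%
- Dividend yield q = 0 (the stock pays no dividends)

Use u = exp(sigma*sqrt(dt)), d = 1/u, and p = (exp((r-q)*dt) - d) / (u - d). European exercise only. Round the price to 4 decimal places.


Answer: Price = V(0,0) = 0.0656

Derivation:
dt = T/N = 0.500000
u = exp(sigma*sqrt(dt)) = 1.160084; d = 1/u = 0.862007
p = (exp((r-q)*dt) - d) / (u - d) = 0.513647
Discount per step: exp(-r*dt) = 0.985112
Stock lattice S(k, i) with i counting down-moves:
  k=0: S(0,0) = 1.0100
  k=1: S(1,0) = 1.1717; S(1,1) = 0.8706
  k=2: S(2,0) = 1.3593; S(2,1) = 1.0100; S(2,2) = 0.7505
  k=3: S(3,0) = 1.5768; S(3,1) = 1.1717; S(3,2) = 0.8706; S(3,3) = 0.6469
Terminal payoffs V(N, i) = max(K - S_T, 0):
  V(3,0) = 0.000000; V(3,1) = 0.000000; V(3,2) = 0.089373; V(3,3) = 0.313076
Backward induction: V(k, i) = exp(-r*dt) * [p * V(k+1, i) + (1-p) * V(k+1, i+1)].
  V(2,0) = exp(-r*dt) * [p*0.000000 + (1-p)*0.000000] = 0.000000
  V(2,1) = exp(-r*dt) * [p*0.000000 + (1-p)*0.089373] = 0.042820
  V(2,2) = exp(-r*dt) * [p*0.089373 + (1-p)*0.313076] = 0.195222
  V(1,0) = exp(-r*dt) * [p*0.000000 + (1-p)*0.042820] = 0.020516
  V(1,1) = exp(-r*dt) * [p*0.042820 + (1-p)*0.195222] = 0.115200
  V(0,0) = exp(-r*dt) * [p*0.020516 + (1-p)*0.115200] = 0.065575
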